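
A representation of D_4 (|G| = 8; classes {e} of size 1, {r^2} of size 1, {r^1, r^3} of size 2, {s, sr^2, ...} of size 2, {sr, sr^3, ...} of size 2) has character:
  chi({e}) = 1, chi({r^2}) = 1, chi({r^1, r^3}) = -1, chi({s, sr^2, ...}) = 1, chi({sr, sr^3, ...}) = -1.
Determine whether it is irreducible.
Irreducible: <chi, chi> = 1.

Working: <chi, chi> = (1/|G|) sum_C |C| * |chi(C)|^2 = (1/8)[1*|1|^2 + 1*|1|^2 + 2*|-1|^2 + 2*|1|^2 + 2*|-1|^2]
  = (1/8)[(1) + (1) + (2) + (2) + (2)] = 8/8 = 1.
A character is irreducible iff <chi, chi> = 1, so this representation is irreducible.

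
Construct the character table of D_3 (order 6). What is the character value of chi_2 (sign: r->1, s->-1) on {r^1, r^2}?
Conjugacy classes: {e} of size 1, {r^1, r^2} of size 2, {s, sr, ..., sr^2} of size 3.
Character table:
  irrep \ class              {e} (size 1)  {r^1, r^2} (size 2)  {s, sr, ..., sr^2} (size 3)
  chi_1 (triv)               1             1                    1                          
  chi_2 (sign: r->1, s->-1)  1             1                    -1                         
  chi_3 (2d, j=1)            2             -1                   0                          

Spot check: chi_2 (sign: r->1, s->-1) on {r^1, r^2} = 1.

Proof sketch: D_3 has order 2*3 = 6 with 3 conjugacy classes, hence 3 irreducibles. Sum of squared dims 1 + 1 + 4 = 6 = |G|. Linear characters come from the abelianisation; the 2-dimensional irreps have character r^k -> 2*cos(2*pi*j*k/3), reflections -> 0.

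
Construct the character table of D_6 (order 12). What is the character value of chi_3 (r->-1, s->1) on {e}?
Conjugacy classes: {e} of size 1, {r^3} of size 1, {r^1, r^5} of size 2, {r^2, r^4} of size 2, {s, sr^2, ...} of size 3, {sr, sr^3, ...} of size 3.
Character table:
  irrep \ class              {e} (size 1)  {r^3} (size 1)  {r^1, r^5} (size 2)  {r^2, r^4} (size 2)  {s, sr^2, ...} (size 3)  {sr, sr^3, ...} (size 3)
  chi_1 (triv)               1             1               1                    1                    1                        1                       
  chi_2 (sign: r->1, s->-1)  1             1               1                    1                    -1                       -1                      
  chi_3 (r->-1, s->1)        1             -1              -1                   1                    1                        -1                      
  chi_4 (r->-1, s->-1)       1             -1              -1                   1                    -1                       1                       
  chi_5 (2d, j=1)            2             -2              1                    -1                   0                        0                       
  chi_6 (2d, j=2)            2             2               -1                   -1                   0                        0                       

Spot check: chi_3 (r->-1, s->1) on {e} = 1.

Argument: D_6 has order 2*6 = 12 with 6 conjugacy classes, hence 6 irreducibles. Sum of squared dims 1 + 1 + 1 + 1 + 4 + 4 = 12 = |G|. Linear characters come from the abelianisation; the 2-dimensional irreps have character r^k -> 2*cos(2*pi*j*k/6), reflections -> 0.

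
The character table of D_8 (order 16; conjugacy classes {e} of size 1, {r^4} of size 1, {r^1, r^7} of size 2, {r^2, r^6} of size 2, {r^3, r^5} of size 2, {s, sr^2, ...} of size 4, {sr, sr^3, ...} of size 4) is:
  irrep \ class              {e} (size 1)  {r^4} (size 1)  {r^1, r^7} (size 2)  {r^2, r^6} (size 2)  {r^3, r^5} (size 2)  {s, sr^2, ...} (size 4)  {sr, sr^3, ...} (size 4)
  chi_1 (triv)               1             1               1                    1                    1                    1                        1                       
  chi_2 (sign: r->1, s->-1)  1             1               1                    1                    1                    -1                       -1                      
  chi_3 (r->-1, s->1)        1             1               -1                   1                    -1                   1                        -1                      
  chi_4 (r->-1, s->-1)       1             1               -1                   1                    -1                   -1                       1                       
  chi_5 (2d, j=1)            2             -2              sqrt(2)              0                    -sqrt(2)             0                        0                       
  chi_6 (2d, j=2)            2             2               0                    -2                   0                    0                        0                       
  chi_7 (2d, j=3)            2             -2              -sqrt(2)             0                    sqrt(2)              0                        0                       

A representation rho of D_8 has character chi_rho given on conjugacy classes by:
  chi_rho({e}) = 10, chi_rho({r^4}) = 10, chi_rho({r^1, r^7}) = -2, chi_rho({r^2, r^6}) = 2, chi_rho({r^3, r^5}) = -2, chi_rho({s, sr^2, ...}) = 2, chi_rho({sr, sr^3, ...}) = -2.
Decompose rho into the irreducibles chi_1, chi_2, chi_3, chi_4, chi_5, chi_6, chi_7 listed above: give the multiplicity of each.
Multiplicities: chi_1: 1, chi_2: 1, chi_3: 3, chi_4: 1, chi_5: 0, chi_6: 2, chi_7: 0.

Derivation: Use <chi_rho, chi> = (1/|G|) sum_C |C| * chi_rho(C) * conj(chi(C)) with |G| = 16 for each irreducible chi in the table:
  <chi_rho, chi_1> = (1/16)[1*(10)*conj(1) + 1*(10)*conj(1) + 2*(-2)*conj(1) + 2*(2)*conj(1) + 2*(-2)*conj(1) + 4*(2)*conj(1) + 4*(-2)*conj(1)]
      = (1/16)[(10) + (10) + (-4) + (4) + (-4) + (8) + (-8)] = 16/16 = 1
  <chi_rho, chi_2> = (1/16)[1*(10)*conj(1) + 1*(10)*conj(1) + 2*(-2)*conj(1) + 2*(2)*conj(1) + 2*(-2)*conj(1) + 4*(2)*conj(-1) + 4*(-2)*conj(-1)]
      = (1/16)[(10) + (10) + (-4) + (4) + (-4) + (-8) + (8)] = 16/16 = 1
  <chi_rho, chi_3> = (1/16)[1*(10)*conj(1) + 1*(10)*conj(1) + 2*(-2)*conj(-1) + 2*(2)*conj(1) + 2*(-2)*conj(-1) + 4*(2)*conj(1) + 4*(-2)*conj(-1)]
      = (1/16)[(10) + (10) + (4) + (4) + (4) + (8) + (8)] = 48/16 = 3
  <chi_rho, chi_4> = (1/16)[1*(10)*conj(1) + 1*(10)*conj(1) + 2*(-2)*conj(-1) + 2*(2)*conj(1) + 2*(-2)*conj(-1) + 4*(2)*conj(-1) + 4*(-2)*conj(1)]
      = (1/16)[(10) + (10) + (4) + (4) + (4) + (-8) + (-8)] = 16/16 = 1
  <chi_rho, chi_5> = (1/16)[1*(10)*conj(2) + 1*(10)*conj(-2) + 2*(-2)*conj(sqrt(2)) + 2*(2)*conj(0) + 2*(-2)*conj(-sqrt(2)) + 4*(2)*conj(0) + 4*(-2)*conj(0)]
      = (1/16)[(20) + (-20) + (-4*sqrt(2)) + (0) + (4*sqrt(2)) + (0) + (0)] = 0/16 = 0
  <chi_rho, chi_6> = (1/16)[1*(10)*conj(2) + 1*(10)*conj(2) + 2*(-2)*conj(0) + 2*(2)*conj(-2) + 2*(-2)*conj(0) + 4*(2)*conj(0) + 4*(-2)*conj(0)]
      = (1/16)[(20) + (20) + (0) + (-8) + (0) + (0) + (0)] = 32/16 = 2
  <chi_rho, chi_7> = (1/16)[1*(10)*conj(2) + 1*(10)*conj(-2) + 2*(-2)*conj(-sqrt(2)) + 2*(2)*conj(0) + 2*(-2)*conj(sqrt(2)) + 4*(2)*conj(0) + 4*(-2)*conj(0)]
      = (1/16)[(20) + (-20) + (4*sqrt(2)) + (0) + (-4*sqrt(2)) + (0) + (0)] = 0/16 = 0
Dimension check: dim(rho) = sum (mult * dim) = 1*1 + 1*1 + 3*1 + 1*1 + 0*2 + 2*2 + 0*2 = 10 = chi_rho(e) = 10.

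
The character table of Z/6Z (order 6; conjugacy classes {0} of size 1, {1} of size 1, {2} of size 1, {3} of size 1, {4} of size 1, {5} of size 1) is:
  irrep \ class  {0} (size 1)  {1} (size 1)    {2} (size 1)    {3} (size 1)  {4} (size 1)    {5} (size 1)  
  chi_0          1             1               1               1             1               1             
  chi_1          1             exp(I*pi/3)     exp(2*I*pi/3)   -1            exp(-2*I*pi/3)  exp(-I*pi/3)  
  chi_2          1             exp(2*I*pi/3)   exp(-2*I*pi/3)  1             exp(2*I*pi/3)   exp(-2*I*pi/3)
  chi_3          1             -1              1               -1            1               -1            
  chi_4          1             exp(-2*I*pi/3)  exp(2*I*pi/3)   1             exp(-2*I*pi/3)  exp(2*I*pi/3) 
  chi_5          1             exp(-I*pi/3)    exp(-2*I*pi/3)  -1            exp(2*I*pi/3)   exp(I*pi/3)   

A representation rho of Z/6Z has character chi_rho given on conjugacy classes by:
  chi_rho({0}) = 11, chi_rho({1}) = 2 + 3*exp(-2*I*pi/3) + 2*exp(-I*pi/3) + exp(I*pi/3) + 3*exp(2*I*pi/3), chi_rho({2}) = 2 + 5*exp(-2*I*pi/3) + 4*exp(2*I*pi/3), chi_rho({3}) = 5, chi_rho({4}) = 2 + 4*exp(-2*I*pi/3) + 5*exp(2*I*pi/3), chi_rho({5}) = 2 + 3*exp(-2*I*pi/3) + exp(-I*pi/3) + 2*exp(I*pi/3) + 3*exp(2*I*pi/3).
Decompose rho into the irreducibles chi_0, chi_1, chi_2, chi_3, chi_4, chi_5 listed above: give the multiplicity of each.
Multiplicities: chi_0: 2, chi_1: 1, chi_2: 3, chi_3: 0, chi_4: 3, chi_5: 2.

Solution. Use <chi_rho, chi> = (1/|G|) sum_C |C| * chi_rho(C) * conj(chi(C)) with |G| = 6 for each irreducible chi in the table:
  <chi_rho, chi_0> = (1/6)[1*(11)*conj(1) + 1*(2 + 3*exp(-2*I*pi/3) + 2*exp(-I*pi/3) + exp(I*pi/3) + 3*exp(2*I*pi/3))*conj(1) + 1*(2 + 5*exp(-2*I*pi/3) + 4*exp(2*I*pi/3))*conj(1) + 1*(5)*conj(1) + 1*(2 + 4*exp(-2*I*pi/3) + 5*exp(2*I*pi/3))*conj(1) + 1*(2 + 3*exp(-2*I*pi/3) + exp(-I*pi/3) + 2*exp(I*pi/3) + 3*exp(2*I*pi/3))*conj(1)]
      = (1/6)[(11) + (2 + 3*exp(-2*I*pi/3) + 2*exp(-I*pi/3) + exp(I*pi/3) + 3*exp(2*I*pi/3)) + (2 + 5*exp(-2*I*pi/3) + 4*exp(2*I*pi/3)) + (5) + (2 + 4*exp(-2*I*pi/3) + 5*exp(2*I*pi/3)) + (2 + 3*exp(-2*I*pi/3) + exp(-I*pi/3) + 2*exp(I*pi/3) + 3*exp(2*I*pi/3))] = 12/6 = 2
  <chi_rho, chi_1> = (1/6)[1*(11)*conj(1) + 1*(2 + 3*exp(-2*I*pi/3) + 2*exp(-I*pi/3) + exp(I*pi/3) + 3*exp(2*I*pi/3))*conj(exp(I*pi/3)) + 1*(2 + 5*exp(-2*I*pi/3) + 4*exp(2*I*pi/3))*conj(exp(2*I*pi/3)) + 1*(5)*conj(-1) + 1*(2 + 4*exp(-2*I*pi/3) + 5*exp(2*I*pi/3))*conj(exp(-2*I*pi/3)) + 1*(2 + 3*exp(-2*I*pi/3) + exp(-I*pi/3) + 2*exp(I*pi/3) + 3*exp(2*I*pi/3))*conj(exp(-I*pi/3))]
      = (1/6)[(11) + (-2 + 2*exp(-2*I*pi/3) + 2*exp(-I*pi/3) + 3*exp(I*pi/3)) + (4 + 2*exp(-2*I*pi/3) + 5*exp(2*I*pi/3)) + (-5) + (4 + 5*exp(-2*I*pi/3) + 2*exp(2*I*pi/3)) + (-2 + 3*exp(-I*pi/3) + 2*exp(2*I*pi/3) + 2*exp(I*pi/3))] = 6/6 = 1
  <chi_rho, chi_2> = (1/6)[1*(11)*conj(1) + 1*(2 + 3*exp(-2*I*pi/3) + 2*exp(-I*pi/3) + exp(I*pi/3) + 3*exp(2*I*pi/3))*conj(exp(2*I*pi/3)) + 1*(2 + 5*exp(-2*I*pi/3) + 4*exp(2*I*pi/3))*conj(exp(-2*I*pi/3)) + 1*(5)*conj(1) + 1*(2 + 4*exp(-2*I*pi/3) + 5*exp(2*I*pi/3))*conj(exp(2*I*pi/3)) + 1*(2 + 3*exp(-2*I*pi/3) + exp(-I*pi/3) + 2*exp(I*pi/3) + 3*exp(2*I*pi/3))*conj(exp(-2*I*pi/3))]
      = (1/6)[(11) + (-1) + (5 + 4*exp(-2*I*pi/3) + 2*exp(2*I*pi/3)) + (5) + (5 + 2*exp(-2*I*pi/3) + 4*exp(2*I*pi/3)) + (-1)] = 18/6 = 3
  <chi_rho, chi_3> = (1/6)[1*(11)*conj(1) + 1*(2 + 3*exp(-2*I*pi/3) + 2*exp(-I*pi/3) + exp(I*pi/3) + 3*exp(2*I*pi/3))*conj(-1) + 1*(2 + 5*exp(-2*I*pi/3) + 4*exp(2*I*pi/3))*conj(1) + 1*(5)*conj(-1) + 1*(2 + 4*exp(-2*I*pi/3) + 5*exp(2*I*pi/3))*conj(1) + 1*(2 + 3*exp(-2*I*pi/3) + exp(-I*pi/3) + 2*exp(I*pi/3) + 3*exp(2*I*pi/3))*conj(-1)]
      = (1/6)[(11) + (-2 - 3*exp(2*I*pi/3) - exp(I*pi/3) - 2*exp(-I*pi/3) - 3*exp(-2*I*pi/3)) + (2 + 5*exp(-2*I*pi/3) + 4*exp(2*I*pi/3)) + (-5) + (2 + 4*exp(-2*I*pi/3) + 5*exp(2*I*pi/3)) + (-2 - 3*exp(2*I*pi/3) - 2*exp(I*pi/3) - exp(-I*pi/3) - 3*exp(-2*I*pi/3))] = 0/6 = 0
  <chi_rho, chi_4> = (1/6)[1*(11)*conj(1) + 1*(2 + 3*exp(-2*I*pi/3) + 2*exp(-I*pi/3) + exp(I*pi/3) + 3*exp(2*I*pi/3))*conj(exp(-2*I*pi/3)) + 1*(2 + 5*exp(-2*I*pi/3) + 4*exp(2*I*pi/3))*conj(exp(2*I*pi/3)) + 1*(5)*conj(1) + 1*(2 + 4*exp(-2*I*pi/3) + 5*exp(2*I*pi/3))*conj(exp(-2*I*pi/3)) + 1*(2 + 3*exp(-2*I*pi/3) + exp(-I*pi/3) + 2*exp(I*pi/3) + 3*exp(2*I*pi/3))*conj(exp(2*I*pi/3))]
      = (1/6)[(11) + (2 + 3*exp(-2*I*pi/3) + 2*exp(2*I*pi/3) + 2*exp(I*pi/3)) + (4 + 2*exp(-2*I*pi/3) + 5*exp(2*I*pi/3)) + (5) + (4 + 5*exp(-2*I*pi/3) + 2*exp(2*I*pi/3)) + (2 + 2*exp(-2*I*pi/3) + 2*exp(-I*pi/3) + 3*exp(2*I*pi/3))] = 18/6 = 3
  <chi_rho, chi_5> = (1/6)[1*(11)*conj(1) + 1*(2 + 3*exp(-2*I*pi/3) + 2*exp(-I*pi/3) + exp(I*pi/3) + 3*exp(2*I*pi/3))*conj(exp(-I*pi/3)) + 1*(2 + 5*exp(-2*I*pi/3) + 4*exp(2*I*pi/3))*conj(exp(-2*I*pi/3)) + 1*(5)*conj(-1) + 1*(2 + 4*exp(-2*I*pi/3) + 5*exp(2*I*pi/3))*conj(exp(2*I*pi/3)) + 1*(2 + 3*exp(-2*I*pi/3) + exp(-I*pi/3) + 2*exp(I*pi/3) + 3*exp(2*I*pi/3))*conj(exp(I*pi/3))]
      = (1/6)[(11) + (1) + (5 + 4*exp(-2*I*pi/3) + 2*exp(2*I*pi/3)) + (-5) + (5 + 2*exp(-2*I*pi/3) + 4*exp(2*I*pi/3)) + (1)] = 12/6 = 2
(Exp terms are combined using exp(i*s)*conj(exp(i*t)) = exp(i*(s-t)), and sums of them are collapsed using the identity that for every m > 1 the m distinct m-th roots of unity sum to 0, e.g. 1 + exp(2*I*pi/3) + exp(-2*I*pi/3) = 0.)
Dimension check: dim(rho) = sum (mult * dim) = 2*1 + 1*1 + 3*1 + 0*1 + 3*1 + 2*1 = 11 = chi_rho(e) = 11.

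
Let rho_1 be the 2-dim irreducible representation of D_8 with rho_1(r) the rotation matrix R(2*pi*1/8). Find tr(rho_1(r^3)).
chi_{rho_1}(r^3) = 2*cos(2*pi*1*3/8) = -sqrt(2)

Why: rho_1(r^3) is rotation by angle 2*pi*1*3/8, whose trace is 2*cos(2*pi*1*3/8) = -sqrt(2).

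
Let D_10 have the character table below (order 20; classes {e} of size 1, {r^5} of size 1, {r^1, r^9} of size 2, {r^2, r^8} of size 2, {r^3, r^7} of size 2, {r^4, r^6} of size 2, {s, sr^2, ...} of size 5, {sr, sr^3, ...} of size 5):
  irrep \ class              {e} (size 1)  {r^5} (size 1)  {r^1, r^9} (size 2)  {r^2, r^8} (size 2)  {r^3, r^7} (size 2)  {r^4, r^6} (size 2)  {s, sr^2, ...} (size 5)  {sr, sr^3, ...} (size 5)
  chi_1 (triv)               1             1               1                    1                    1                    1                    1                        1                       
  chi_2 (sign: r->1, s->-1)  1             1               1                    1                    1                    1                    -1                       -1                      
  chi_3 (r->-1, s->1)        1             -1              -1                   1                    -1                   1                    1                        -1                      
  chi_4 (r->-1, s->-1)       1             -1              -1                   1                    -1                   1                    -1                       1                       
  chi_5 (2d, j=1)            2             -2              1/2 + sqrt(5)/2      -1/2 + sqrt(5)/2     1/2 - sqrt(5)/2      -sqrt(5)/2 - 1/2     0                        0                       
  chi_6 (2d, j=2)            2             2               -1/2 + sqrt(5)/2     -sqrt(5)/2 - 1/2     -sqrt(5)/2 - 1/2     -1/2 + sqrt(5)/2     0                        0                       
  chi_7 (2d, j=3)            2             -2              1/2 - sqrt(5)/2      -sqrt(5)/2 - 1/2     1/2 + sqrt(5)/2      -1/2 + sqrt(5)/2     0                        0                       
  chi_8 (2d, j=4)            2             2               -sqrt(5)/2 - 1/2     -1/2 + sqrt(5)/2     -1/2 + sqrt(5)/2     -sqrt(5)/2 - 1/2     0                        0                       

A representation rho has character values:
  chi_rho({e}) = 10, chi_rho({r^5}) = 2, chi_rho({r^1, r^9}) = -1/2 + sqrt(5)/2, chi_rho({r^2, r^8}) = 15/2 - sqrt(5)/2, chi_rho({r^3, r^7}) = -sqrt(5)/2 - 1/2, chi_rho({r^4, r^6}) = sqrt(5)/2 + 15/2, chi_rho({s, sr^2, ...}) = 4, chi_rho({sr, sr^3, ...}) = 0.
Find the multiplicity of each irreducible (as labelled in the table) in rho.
Multiplicities: chi_1: 3, chi_2: 1, chi_3: 3, chi_4: 1, chi_5: 0, chi_6: 1, chi_7: 0, chi_8: 0.

Details: Use <chi_rho, chi> = (1/|G|) sum_C |C| * chi_rho(C) * conj(chi(C)) with |G| = 20 for each irreducible chi in the table:
  <chi_rho, chi_1> = (1/20)[1*(10)*conj(1) + 1*(2)*conj(1) + 2*(-1/2 + sqrt(5)/2)*conj(1) + 2*(15/2 - sqrt(5)/2)*conj(1) + 2*(-sqrt(5)/2 - 1/2)*conj(1) + 2*(sqrt(5)/2 + 15/2)*conj(1) + 5*(4)*conj(1) + 5*(0)*conj(1)]
      = (1/20)[(10) + (2) + (-1 + sqrt(5)) + (15 - sqrt(5)) + (-sqrt(5) - 1) + (sqrt(5) + 15) + (20) + (0)] = 60/20 = 3
  <chi_rho, chi_2> = (1/20)[1*(10)*conj(1) + 1*(2)*conj(1) + 2*(-1/2 + sqrt(5)/2)*conj(1) + 2*(15/2 - sqrt(5)/2)*conj(1) + 2*(-sqrt(5)/2 - 1/2)*conj(1) + 2*(sqrt(5)/2 + 15/2)*conj(1) + 5*(4)*conj(-1) + 5*(0)*conj(-1)]
      = (1/20)[(10) + (2) + (-1 + sqrt(5)) + (15 - sqrt(5)) + (-sqrt(5) - 1) + (sqrt(5) + 15) + (-20) + (0)] = 20/20 = 1
  <chi_rho, chi_3> = (1/20)[1*(10)*conj(1) + 1*(2)*conj(-1) + 2*(-1/2 + sqrt(5)/2)*conj(-1) + 2*(15/2 - sqrt(5)/2)*conj(1) + 2*(-sqrt(5)/2 - 1/2)*conj(-1) + 2*(sqrt(5)/2 + 15/2)*conj(1) + 5*(4)*conj(1) + 5*(0)*conj(-1)]
      = (1/20)[(10) + (-2) + (1 - sqrt(5)) + (15 - sqrt(5)) + (1 + sqrt(5)) + (sqrt(5) + 15) + (20) + (0)] = 60/20 = 3
  <chi_rho, chi_4> = (1/20)[1*(10)*conj(1) + 1*(2)*conj(-1) + 2*(-1/2 + sqrt(5)/2)*conj(-1) + 2*(15/2 - sqrt(5)/2)*conj(1) + 2*(-sqrt(5)/2 - 1/2)*conj(-1) + 2*(sqrt(5)/2 + 15/2)*conj(1) + 5*(4)*conj(-1) + 5*(0)*conj(1)]
      = (1/20)[(10) + (-2) + (1 - sqrt(5)) + (15 - sqrt(5)) + (1 + sqrt(5)) + (sqrt(5) + 15) + (-20) + (0)] = 20/20 = 1
  <chi_rho, chi_5> = (1/20)[1*(10)*conj(2) + 1*(2)*conj(-2) + 2*(-1/2 + sqrt(5)/2)*conj(1/2 + sqrt(5)/2) + 2*(15/2 - sqrt(5)/2)*conj(-1/2 + sqrt(5)/2) + 2*(-sqrt(5)/2 - 1/2)*conj(1/2 - sqrt(5)/2) + 2*(sqrt(5)/2 + 15/2)*conj(-sqrt(5)/2 - 1/2) + 5*(4)*conj(0) + 5*(0)*conj(0)]
      = (1/20)[(20) + (-4) + (2) + (-10 + 8*sqrt(5)) + (2) + (-8*sqrt(5) - 10) + (0) + (0)] = 0/20 = 0
  <chi_rho, chi_6> = (1/20)[1*(10)*conj(2) + 1*(2)*conj(2) + 2*(-1/2 + sqrt(5)/2)*conj(-1/2 + sqrt(5)/2) + 2*(15/2 - sqrt(5)/2)*conj(-sqrt(5)/2 - 1/2) + 2*(-sqrt(5)/2 - 1/2)*conj(-sqrt(5)/2 - 1/2) + 2*(sqrt(5)/2 + 15/2)*conj(-1/2 + sqrt(5)/2) + 5*(4)*conj(0) + 5*(0)*conj(0)]
      = (1/20)[(20) + (4) + (3 - sqrt(5)) + (-7*sqrt(5) - 5) + (sqrt(5) + 3) + (-5 + 7*sqrt(5)) + (0) + (0)] = 20/20 = 1
  <chi_rho, chi_7> = (1/20)[1*(10)*conj(2) + 1*(2)*conj(-2) + 2*(-1/2 + sqrt(5)/2)*conj(1/2 - sqrt(5)/2) + 2*(15/2 - sqrt(5)/2)*conj(-sqrt(5)/2 - 1/2) + 2*(-sqrt(5)/2 - 1/2)*conj(1/2 + sqrt(5)/2) + 2*(sqrt(5)/2 + 15/2)*conj(-1/2 + sqrt(5)/2) + 5*(4)*conj(0) + 5*(0)*conj(0)]
      = (1/20)[(20) + (-4) + (-3 + sqrt(5)) + (-7*sqrt(5) - 5) + (-3 - sqrt(5)) + (-5 + 7*sqrt(5)) + (0) + (0)] = 0/20 = 0
  <chi_rho, chi_8> = (1/20)[1*(10)*conj(2) + 1*(2)*conj(2) + 2*(-1/2 + sqrt(5)/2)*conj(-sqrt(5)/2 - 1/2) + 2*(15/2 - sqrt(5)/2)*conj(-1/2 + sqrt(5)/2) + 2*(-sqrt(5)/2 - 1/2)*conj(-1/2 + sqrt(5)/2) + 2*(sqrt(5)/2 + 15/2)*conj(-sqrt(5)/2 - 1/2) + 5*(4)*conj(0) + 5*(0)*conj(0)]
      = (1/20)[(20) + (4) + (-2) + (-10 + 8*sqrt(5)) + (-2) + (-8*sqrt(5) - 10) + (0) + (0)] = 0/20 = 0
Dimension check: dim(rho) = sum (mult * dim) = 3*1 + 1*1 + 3*1 + 1*1 + 0*2 + 1*2 + 0*2 + 0*2 = 10 = chi_rho(e) = 10.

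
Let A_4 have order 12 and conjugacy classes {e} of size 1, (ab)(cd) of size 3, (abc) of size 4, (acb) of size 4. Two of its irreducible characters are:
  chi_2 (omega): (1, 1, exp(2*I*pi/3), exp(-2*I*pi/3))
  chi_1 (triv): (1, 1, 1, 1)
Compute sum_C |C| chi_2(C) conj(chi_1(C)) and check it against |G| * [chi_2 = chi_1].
Sum = 0; so <chi_2, chi_1> = 0 (distinct irreducibles are orthogonal).

Compute term by term over conjugacy classes (|C| * chi_2(C) * conj(chi_1(C))):
  1*(1)*conj(1) + 3*(1)*conj(1) + 4*(exp(2*I*pi/3))*conj(1) + 4*(exp(-2*I*pi/3))*conj(1)
  = (1) + (3) + (4*exp(2*I*pi/3)) + (4*exp(-2*I*pi/3))
  = 0.
(Exp terms are combined using exp(i*s)*conj(exp(i*t)) = exp(i*(s-t)), and sums of them are collapsed using the identity that for every m > 1 the m distinct m-th roots of unity sum to 0, e.g. 1 + exp(2*I*pi/3) + exp(-2*I*pi/3) = 0.)
Dividing by |G| = 12 gives 0/12 = 0, matching the row-orthogonality relation <chi_2, chi_1> = [chi_2 = chi_1].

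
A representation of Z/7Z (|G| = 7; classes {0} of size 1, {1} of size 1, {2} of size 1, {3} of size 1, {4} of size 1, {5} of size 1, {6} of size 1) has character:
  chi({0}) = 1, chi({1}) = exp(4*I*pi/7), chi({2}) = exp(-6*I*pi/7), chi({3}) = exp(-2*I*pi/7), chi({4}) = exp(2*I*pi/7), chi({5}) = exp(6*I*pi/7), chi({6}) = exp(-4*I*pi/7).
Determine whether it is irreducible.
Irreducible: <chi, chi> = 1.

Reasoning: <chi, chi> = (1/|G|) sum_C |C| * |chi(C)|^2 = (1/7)[1*|1|^2 + 1*|exp(4*I*pi/7)|^2 + 1*|exp(-6*I*pi/7)|^2 + 1*|exp(-2*I*pi/7)|^2 + 1*|exp(2*I*pi/7)|^2 + 1*|exp(6*I*pi/7)|^2 + 1*|exp(-4*I*pi/7)|^2]
  = (1/7)[(1) + (1) + (1) + (1) + (1) + (1) + (1)] = 7/7 = 1.
(Exp terms are combined using exp(i*s)*conj(exp(i*t)) = exp(i*(s-t)), and sums of them are collapsed using the identity that for every m > 1 the m distinct m-th roots of unity sum to 0, e.g. 1 + exp(2*I*pi/3) + exp(-2*I*pi/3) = 0.)
A character is irreducible iff <chi, chi> = 1, so this representation is irreducible.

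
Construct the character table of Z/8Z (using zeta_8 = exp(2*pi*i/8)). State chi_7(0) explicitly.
Character table of Z/8Z (irreps indexed chi_0,...,chi_7 with chi_k(m) = zeta_8^(k*m), zeta_8 = exp(2*pi*i/8)):
  irrep \ class  {0} (size 1)  {1} (size 1)    {2} (size 1)  {3} (size 1)    {4} (size 1)  {5} (size 1)    {6} (size 1)  {7} (size 1)  
  chi_0          1             1               1             1               1             1               1             1             
  chi_1          1             exp(I*pi/4)     I             exp(3*I*pi/4)   -1            exp(-3*I*pi/4)  -I            exp(-I*pi/4)  
  chi_2          1             I               -1            -I              1             I               -1            -I            
  chi_3          1             exp(3*I*pi/4)   -I            exp(I*pi/4)     -1            exp(-I*pi/4)    I             exp(-3*I*pi/4)
  chi_4          1             -1              1             -1              1             -1              1             -1            
  chi_5          1             exp(-3*I*pi/4)  I             exp(-I*pi/4)    -1            exp(I*pi/4)     -I            exp(3*I*pi/4) 
  chi_6          1             -I              -1            I               1             -I              -1            I             
  chi_7          1             exp(-I*pi/4)    -I            exp(-3*I*pi/4)  -1            exp(3*I*pi/4)   I             exp(I*pi/4)   

Spot check: chi_7(0) = zeta_8^(7*0) = zeta_8^0 = 1.

Z/8Z is abelian, so all 8 irreducible complex representations are 1-dimensional. They are given by chi_k(m) = zeta_8^(k*m) for k = 0,...,7. Row orthogonality: sum_m chi_k(m) conj(chi_l(m)) = 8 * [k = l].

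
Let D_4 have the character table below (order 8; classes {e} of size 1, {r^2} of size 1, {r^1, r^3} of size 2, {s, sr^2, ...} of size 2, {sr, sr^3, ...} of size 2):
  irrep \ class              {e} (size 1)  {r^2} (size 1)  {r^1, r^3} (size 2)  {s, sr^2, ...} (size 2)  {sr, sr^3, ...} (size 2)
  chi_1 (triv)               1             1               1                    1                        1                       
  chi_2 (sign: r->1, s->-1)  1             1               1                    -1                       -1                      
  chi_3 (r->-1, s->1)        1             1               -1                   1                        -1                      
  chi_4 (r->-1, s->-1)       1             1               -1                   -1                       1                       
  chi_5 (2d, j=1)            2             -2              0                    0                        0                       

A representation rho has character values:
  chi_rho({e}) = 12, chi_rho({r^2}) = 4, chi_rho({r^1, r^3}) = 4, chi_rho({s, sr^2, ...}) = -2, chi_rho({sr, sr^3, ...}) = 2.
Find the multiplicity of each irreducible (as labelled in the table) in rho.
Multiplicities: chi_1: 3, chi_2: 3, chi_3: 0, chi_4: 2, chi_5: 2.

Justification: Use <chi_rho, chi> = (1/|G|) sum_C |C| * chi_rho(C) * conj(chi(C)) with |G| = 8 for each irreducible chi in the table:
  <chi_rho, chi_1> = (1/8)[1*(12)*conj(1) + 1*(4)*conj(1) + 2*(4)*conj(1) + 2*(-2)*conj(1) + 2*(2)*conj(1)]
      = (1/8)[(12) + (4) + (8) + (-4) + (4)] = 24/8 = 3
  <chi_rho, chi_2> = (1/8)[1*(12)*conj(1) + 1*(4)*conj(1) + 2*(4)*conj(1) + 2*(-2)*conj(-1) + 2*(2)*conj(-1)]
      = (1/8)[(12) + (4) + (8) + (4) + (-4)] = 24/8 = 3
  <chi_rho, chi_3> = (1/8)[1*(12)*conj(1) + 1*(4)*conj(1) + 2*(4)*conj(-1) + 2*(-2)*conj(1) + 2*(2)*conj(-1)]
      = (1/8)[(12) + (4) + (-8) + (-4) + (-4)] = 0/8 = 0
  <chi_rho, chi_4> = (1/8)[1*(12)*conj(1) + 1*(4)*conj(1) + 2*(4)*conj(-1) + 2*(-2)*conj(-1) + 2*(2)*conj(1)]
      = (1/8)[(12) + (4) + (-8) + (4) + (4)] = 16/8 = 2
  <chi_rho, chi_5> = (1/8)[1*(12)*conj(2) + 1*(4)*conj(-2) + 2*(4)*conj(0) + 2*(-2)*conj(0) + 2*(2)*conj(0)]
      = (1/8)[(24) + (-8) + (0) + (0) + (0)] = 16/8 = 2
Dimension check: dim(rho) = sum (mult * dim) = 3*1 + 3*1 + 0*1 + 2*1 + 2*2 = 12 = chi_rho(e) = 12.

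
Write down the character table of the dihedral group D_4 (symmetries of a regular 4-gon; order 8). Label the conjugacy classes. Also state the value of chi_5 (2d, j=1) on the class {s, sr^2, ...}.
Conjugacy classes: {e} of size 1, {r^2} of size 1, {r^1, r^3} of size 2, {s, sr^2, ...} of size 2, {sr, sr^3, ...} of size 2.
Character table:
  irrep \ class              {e} (size 1)  {r^2} (size 1)  {r^1, r^3} (size 2)  {s, sr^2, ...} (size 2)  {sr, sr^3, ...} (size 2)
  chi_1 (triv)               1             1               1                    1                        1                       
  chi_2 (sign: r->1, s->-1)  1             1               1                    -1                       -1                      
  chi_3 (r->-1, s->1)        1             1               -1                   1                        -1                      
  chi_4 (r->-1, s->-1)       1             1               -1                   -1                       1                       
  chi_5 (2d, j=1)            2             -2              0                    0                        0                       

Spot check: chi_5 (2d, j=1) on {s, sr^2, ...} = 0.

D_4 has order 2*4 = 8 with 5 conjugacy classes, hence 5 irreducibles. Sum of squared dims 1 + 1 + 1 + 1 + 4 = 8 = |G|. Linear characters come from the abelianisation; the 2-dimensional irreps have character r^k -> 2*cos(2*pi*j*k/4), reflections -> 0.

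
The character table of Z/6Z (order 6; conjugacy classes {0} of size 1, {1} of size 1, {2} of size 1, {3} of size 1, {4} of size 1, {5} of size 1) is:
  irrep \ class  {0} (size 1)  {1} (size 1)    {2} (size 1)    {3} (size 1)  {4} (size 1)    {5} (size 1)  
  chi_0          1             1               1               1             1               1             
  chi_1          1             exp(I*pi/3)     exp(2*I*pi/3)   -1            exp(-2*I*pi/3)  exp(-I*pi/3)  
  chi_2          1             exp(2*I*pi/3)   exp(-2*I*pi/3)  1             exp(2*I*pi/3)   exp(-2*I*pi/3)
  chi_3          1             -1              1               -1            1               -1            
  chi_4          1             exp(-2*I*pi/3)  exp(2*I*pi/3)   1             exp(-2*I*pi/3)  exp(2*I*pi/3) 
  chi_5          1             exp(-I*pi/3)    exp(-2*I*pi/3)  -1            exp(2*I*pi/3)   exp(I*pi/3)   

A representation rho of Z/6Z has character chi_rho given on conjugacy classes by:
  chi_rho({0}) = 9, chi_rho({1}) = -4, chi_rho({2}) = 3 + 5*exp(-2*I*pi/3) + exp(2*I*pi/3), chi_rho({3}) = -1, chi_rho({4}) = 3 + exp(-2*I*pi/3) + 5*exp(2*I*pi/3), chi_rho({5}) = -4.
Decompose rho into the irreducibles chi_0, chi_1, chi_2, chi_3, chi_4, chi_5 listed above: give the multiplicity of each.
Multiplicities: chi_0: 0, chi_1: 0, chi_2: 3, chi_3: 3, chi_4: 1, chi_5: 2.

Proof sketch: Use <chi_rho, chi> = (1/|G|) sum_C |C| * chi_rho(C) * conj(chi(C)) with |G| = 6 for each irreducible chi in the table:
  <chi_rho, chi_0> = (1/6)[1*(9)*conj(1) + 1*(-4)*conj(1) + 1*(3 + 5*exp(-2*I*pi/3) + exp(2*I*pi/3))*conj(1) + 1*(-1)*conj(1) + 1*(3 + exp(-2*I*pi/3) + 5*exp(2*I*pi/3))*conj(1) + 1*(-4)*conj(1)]
      = (1/6)[(9) + (-4) + (3 + 5*exp(-2*I*pi/3) + exp(2*I*pi/3)) + (-1) + (3 + exp(-2*I*pi/3) + 5*exp(2*I*pi/3)) + (-4)] = 0/6 = 0
  <chi_rho, chi_1> = (1/6)[1*(9)*conj(1) + 1*(-4)*conj(exp(I*pi/3)) + 1*(3 + 5*exp(-2*I*pi/3) + exp(2*I*pi/3))*conj(exp(2*I*pi/3)) + 1*(-1)*conj(-1) + 1*(3 + exp(-2*I*pi/3) + 5*exp(2*I*pi/3))*conj(exp(-2*I*pi/3)) + 1*(-4)*conj(exp(-I*pi/3))]
      = (1/6)[(9) + (-1 + 2*exp(-2*I*pi/3) - 3*exp(-I*pi/3) + 3*exp(I*pi/3)) + (1 + 3*exp(-2*I*pi/3) + 5*exp(2*I*pi/3)) + (1) + (1 + 5*exp(-2*I*pi/3) + 3*exp(2*I*pi/3)) + (-1 - 3*exp(I*pi/3) + 3*exp(-I*pi/3) + 2*exp(2*I*pi/3))] = 0/6 = 0
  <chi_rho, chi_2> = (1/6)[1*(9)*conj(1) + 1*(-4)*conj(exp(2*I*pi/3)) + 1*(3 + 5*exp(-2*I*pi/3) + exp(2*I*pi/3))*conj(exp(-2*I*pi/3)) + 1*(-1)*conj(1) + 1*(3 + exp(-2*I*pi/3) + 5*exp(2*I*pi/3))*conj(exp(2*I*pi/3)) + 1*(-4)*conj(exp(-2*I*pi/3))]
      = (1/6)[(9) + (1 + exp(2*I*pi/3) - 3*exp(-2*I*pi/3)) + (5 + exp(-2*I*pi/3) + 3*exp(2*I*pi/3)) + (-1) + (5 + 3*exp(-2*I*pi/3) + exp(2*I*pi/3)) + (1 - 3*exp(2*I*pi/3) + exp(-2*I*pi/3))] = 18/6 = 3
  <chi_rho, chi_3> = (1/6)[1*(9)*conj(1) + 1*(-4)*conj(-1) + 1*(3 + 5*exp(-2*I*pi/3) + exp(2*I*pi/3))*conj(1) + 1*(-1)*conj(-1) + 1*(3 + exp(-2*I*pi/3) + 5*exp(2*I*pi/3))*conj(1) + 1*(-4)*conj(-1)]
      = (1/6)[(9) + (4) + (3 + 5*exp(-2*I*pi/3) + exp(2*I*pi/3)) + (1) + (3 + exp(-2*I*pi/3) + 5*exp(2*I*pi/3)) + (4)] = 18/6 = 3
  <chi_rho, chi_4> = (1/6)[1*(9)*conj(1) + 1*(-4)*conj(exp(-2*I*pi/3)) + 1*(3 + 5*exp(-2*I*pi/3) + exp(2*I*pi/3))*conj(exp(2*I*pi/3)) + 1*(-1)*conj(1) + 1*(3 + exp(-2*I*pi/3) + 5*exp(2*I*pi/3))*conj(exp(-2*I*pi/3)) + 1*(-4)*conj(exp(2*I*pi/3))]
      = (1/6)[(9) + (1 + 3*exp(-2*I*pi/3) - 3*exp(2*I*pi/3) + 2*exp(I*pi/3)) + (1 + 3*exp(-2*I*pi/3) + 5*exp(2*I*pi/3)) + (-1) + (1 + 5*exp(-2*I*pi/3) + 3*exp(2*I*pi/3)) + (1 + 2*exp(-I*pi/3) + 3*exp(2*I*pi/3) - 3*exp(-2*I*pi/3))] = 6/6 = 1
  <chi_rho, chi_5> = (1/6)[1*(9)*conj(1) + 1*(-4)*conj(exp(-I*pi/3)) + 1*(3 + 5*exp(-2*I*pi/3) + exp(2*I*pi/3))*conj(exp(-2*I*pi/3)) + 1*(-1)*conj(-1) + 1*(3 + exp(-2*I*pi/3) + 5*exp(2*I*pi/3))*conj(exp(2*I*pi/3)) + 1*(-4)*conj(exp(I*pi/3))]
      = (1/6)[(9) + (-1 - 3*exp(I*pi/3) + exp(-I*pi/3)) + (5 + exp(-2*I*pi/3) + 3*exp(2*I*pi/3)) + (1) + (5 + 3*exp(-2*I*pi/3) + exp(2*I*pi/3)) + (-1 + exp(I*pi/3) - 3*exp(-I*pi/3))] = 12/6 = 2
(Exp terms are combined using exp(i*s)*conj(exp(i*t)) = exp(i*(s-t)), and sums of them are collapsed using the identity that for every m > 1 the m distinct m-th roots of unity sum to 0, e.g. 1 + exp(2*I*pi/3) + exp(-2*I*pi/3) = 0.)
Dimension check: dim(rho) = sum (mult * dim) = 0*1 + 0*1 + 3*1 + 3*1 + 1*1 + 2*1 = 9 = chi_rho(e) = 9.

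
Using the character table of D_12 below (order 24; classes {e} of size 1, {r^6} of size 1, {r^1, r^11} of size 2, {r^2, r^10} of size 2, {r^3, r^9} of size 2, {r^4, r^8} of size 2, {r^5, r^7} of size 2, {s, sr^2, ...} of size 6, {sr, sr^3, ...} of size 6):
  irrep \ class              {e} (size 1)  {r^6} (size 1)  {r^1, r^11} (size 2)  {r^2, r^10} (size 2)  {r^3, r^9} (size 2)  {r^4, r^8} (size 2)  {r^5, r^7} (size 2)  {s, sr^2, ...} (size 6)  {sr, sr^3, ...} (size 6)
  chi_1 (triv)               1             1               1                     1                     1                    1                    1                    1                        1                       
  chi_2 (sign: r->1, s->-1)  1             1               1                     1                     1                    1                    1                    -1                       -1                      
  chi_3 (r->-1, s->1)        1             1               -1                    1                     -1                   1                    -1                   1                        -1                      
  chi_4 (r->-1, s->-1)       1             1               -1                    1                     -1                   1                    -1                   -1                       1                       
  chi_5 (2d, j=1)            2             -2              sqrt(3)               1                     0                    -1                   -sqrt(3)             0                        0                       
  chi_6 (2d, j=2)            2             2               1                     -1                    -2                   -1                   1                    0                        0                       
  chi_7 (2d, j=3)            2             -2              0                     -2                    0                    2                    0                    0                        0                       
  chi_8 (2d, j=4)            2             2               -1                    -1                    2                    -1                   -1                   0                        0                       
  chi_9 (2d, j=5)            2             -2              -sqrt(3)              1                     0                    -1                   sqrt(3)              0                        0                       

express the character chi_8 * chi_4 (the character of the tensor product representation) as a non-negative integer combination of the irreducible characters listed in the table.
chi_8 tensor chi_4 = chi_6 (all other irreducibles have multiplicity 0).

Details: The character of a tensor product is the pointwise product (chi_8 * chi_4)(C) = chi_8(C) * chi_4(C):
  {e}: (2)*(1), {r^6}: (2)*(1), {r^1, r^11}: (-1)*(-1), {r^2, r^10}: (-1)*(1), {r^3, r^9}: (2)*(-1), {r^4, r^8}: (-1)*(1), {r^5, r^7}: (-1)*(-1), {s, sr^2, ...}: (0)*(-1), {sr, sr^3, ...}: (0)*(1)
so (chi_8 * chi_4) takes values
  {e} -> 2, {r^6} -> 2, {r^1, r^11} -> 1, {r^2, r^10} -> -1, {r^3, r^9} -> -2, {r^4, r^8} -> -1, {r^5, r^7} -> 1, {s, sr^2, ...} -> 0, {sr, sr^3, ...} -> 0.
Now take the inner product of this character with each irreducible chi from the table, <chi_8*chi_4, chi> = (1/24) sum_C |C| (chi_8*chi_4)(C) conj(chi(C)):
  <chi_8*chi_4, chi_1> = (1/24)[1*(2)*conj(1) + 1*(2)*conj(1) + 2*(1)*conj(1) + 2*(-1)*conj(1) + 2*(-2)*conj(1) + 2*(-1)*conj(1) + 2*(1)*conj(1) + 6*(0)*conj(1) + 6*(0)*conj(1)]
      = (1/24)[(2) + (2) + (2) + (-2) + (-4) + (-2) + (2) + (0) + (0)] = 0/24 = 0
  <chi_8*chi_4, chi_2> = (1/24)[1*(2)*conj(1) + 1*(2)*conj(1) + 2*(1)*conj(1) + 2*(-1)*conj(1) + 2*(-2)*conj(1) + 2*(-1)*conj(1) + 2*(1)*conj(1) + 6*(0)*conj(-1) + 6*(0)*conj(-1)]
      = (1/24)[(2) + (2) + (2) + (-2) + (-4) + (-2) + (2) + (0) + (0)] = 0/24 = 0
  <chi_8*chi_4, chi_3> = (1/24)[1*(2)*conj(1) + 1*(2)*conj(1) + 2*(1)*conj(-1) + 2*(-1)*conj(1) + 2*(-2)*conj(-1) + 2*(-1)*conj(1) + 2*(1)*conj(-1) + 6*(0)*conj(1) + 6*(0)*conj(-1)]
      = (1/24)[(2) + (2) + (-2) + (-2) + (4) + (-2) + (-2) + (0) + (0)] = 0/24 = 0
  <chi_8*chi_4, chi_4> = (1/24)[1*(2)*conj(1) + 1*(2)*conj(1) + 2*(1)*conj(-1) + 2*(-1)*conj(1) + 2*(-2)*conj(-1) + 2*(-1)*conj(1) + 2*(1)*conj(-1) + 6*(0)*conj(-1) + 6*(0)*conj(1)]
      = (1/24)[(2) + (2) + (-2) + (-2) + (4) + (-2) + (-2) + (0) + (0)] = 0/24 = 0
  <chi_8*chi_4, chi_5> = (1/24)[1*(2)*conj(2) + 1*(2)*conj(-2) + 2*(1)*conj(sqrt(3)) + 2*(-1)*conj(1) + 2*(-2)*conj(0) + 2*(-1)*conj(-1) + 2*(1)*conj(-sqrt(3)) + 6*(0)*conj(0) + 6*(0)*conj(0)]
      = (1/24)[(4) + (-4) + (2*sqrt(3)) + (-2) + (0) + (2) + (-2*sqrt(3)) + (0) + (0)] = 0/24 = 0
  <chi_8*chi_4, chi_6> = (1/24)[1*(2)*conj(2) + 1*(2)*conj(2) + 2*(1)*conj(1) + 2*(-1)*conj(-1) + 2*(-2)*conj(-2) + 2*(-1)*conj(-1) + 2*(1)*conj(1) + 6*(0)*conj(0) + 6*(0)*conj(0)]
      = (1/24)[(4) + (4) + (2) + (2) + (8) + (2) + (2) + (0) + (0)] = 24/24 = 1
  <chi_8*chi_4, chi_7> = (1/24)[1*(2)*conj(2) + 1*(2)*conj(-2) + 2*(1)*conj(0) + 2*(-1)*conj(-2) + 2*(-2)*conj(0) + 2*(-1)*conj(2) + 2*(1)*conj(0) + 6*(0)*conj(0) + 6*(0)*conj(0)]
      = (1/24)[(4) + (-4) + (0) + (4) + (0) + (-4) + (0) + (0) + (0)] = 0/24 = 0
  <chi_8*chi_4, chi_8> = (1/24)[1*(2)*conj(2) + 1*(2)*conj(2) + 2*(1)*conj(-1) + 2*(-1)*conj(-1) + 2*(-2)*conj(2) + 2*(-1)*conj(-1) + 2*(1)*conj(-1) + 6*(0)*conj(0) + 6*(0)*conj(0)]
      = (1/24)[(4) + (4) + (-2) + (2) + (-8) + (2) + (-2) + (0) + (0)] = 0/24 = 0
  <chi_8*chi_4, chi_9> = (1/24)[1*(2)*conj(2) + 1*(2)*conj(-2) + 2*(1)*conj(-sqrt(3)) + 2*(-1)*conj(1) + 2*(-2)*conj(0) + 2*(-1)*conj(-1) + 2*(1)*conj(sqrt(3)) + 6*(0)*conj(0) + 6*(0)*conj(0)]
      = (1/24)[(4) + (-4) + (-2*sqrt(3)) + (-2) + (0) + (2) + (2*sqrt(3)) + (0) + (0)] = 0/24 = 0
Hence the multiplicities are chi_6: 1. Dimension check: dim(chi_8)*dim(chi_4) = 2*1 = 2 and sum (mult * dim) = 1*2 = 2.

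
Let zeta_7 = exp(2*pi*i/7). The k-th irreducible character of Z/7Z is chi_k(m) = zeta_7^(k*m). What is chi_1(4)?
chi_1(4) = zeta_7^4 = exp(-6*I*pi/7)

Solution. chi_1(4) = zeta_7^(1*4) = zeta_7^4. Since zeta_7^7 = 1, this equals zeta_7^4 = exp(2*pi*i*4/7) = exp(-6*I*pi/7).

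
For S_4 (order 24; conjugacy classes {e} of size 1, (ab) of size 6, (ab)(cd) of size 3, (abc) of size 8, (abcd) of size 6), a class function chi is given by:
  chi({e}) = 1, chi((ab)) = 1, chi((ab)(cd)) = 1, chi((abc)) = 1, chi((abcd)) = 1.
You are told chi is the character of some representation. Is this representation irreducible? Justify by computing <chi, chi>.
Irreducible: <chi, chi> = 1.

Argument: <chi, chi> = (1/|G|) sum_C |C| * |chi(C)|^2 = (1/24)[1*|1|^2 + 6*|1|^2 + 3*|1|^2 + 8*|1|^2 + 6*|1|^2]
  = (1/24)[(1) + (6) + (3) + (8) + (6)] = 24/24 = 1.
A character is irreducible iff <chi, chi> = 1, so this representation is irreducible.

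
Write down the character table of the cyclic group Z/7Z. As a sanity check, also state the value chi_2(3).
Character table of Z/7Z (irreps indexed chi_0,...,chi_6 with chi_k(m) = zeta_7^(k*m), zeta_7 = exp(2*pi*i/7)):
  irrep \ class  {0} (size 1)  {1} (size 1)    {2} (size 1)    {3} (size 1)    {4} (size 1)    {5} (size 1)    {6} (size 1)  
  chi_0          1             1               1               1               1               1               1             
  chi_1          1             exp(2*I*pi/7)   exp(4*I*pi/7)   exp(6*I*pi/7)   exp(-6*I*pi/7)  exp(-4*I*pi/7)  exp(-2*I*pi/7)
  chi_2          1             exp(4*I*pi/7)   exp(-6*I*pi/7)  exp(-2*I*pi/7)  exp(2*I*pi/7)   exp(6*I*pi/7)   exp(-4*I*pi/7)
  chi_3          1             exp(6*I*pi/7)   exp(-2*I*pi/7)  exp(4*I*pi/7)   exp(-4*I*pi/7)  exp(2*I*pi/7)   exp(-6*I*pi/7)
  chi_4          1             exp(-6*I*pi/7)  exp(2*I*pi/7)   exp(-4*I*pi/7)  exp(4*I*pi/7)   exp(-2*I*pi/7)  exp(6*I*pi/7) 
  chi_5          1             exp(-4*I*pi/7)  exp(6*I*pi/7)   exp(2*I*pi/7)   exp(-2*I*pi/7)  exp(-6*I*pi/7)  exp(4*I*pi/7) 
  chi_6          1             exp(-2*I*pi/7)  exp(-4*I*pi/7)  exp(-6*I*pi/7)  exp(6*I*pi/7)   exp(4*I*pi/7)   exp(2*I*pi/7) 

Spot check: chi_2(3) = zeta_7^(2*3) = zeta_7^6 = exp(-2*I*pi/7).

Why: Z/7Z is abelian, so all 7 irreducible complex representations are 1-dimensional. They are given by chi_k(m) = zeta_7^(k*m) for k = 0,...,6. Row orthogonality: sum_m chi_k(m) conj(chi_l(m)) = 7 * [k = l].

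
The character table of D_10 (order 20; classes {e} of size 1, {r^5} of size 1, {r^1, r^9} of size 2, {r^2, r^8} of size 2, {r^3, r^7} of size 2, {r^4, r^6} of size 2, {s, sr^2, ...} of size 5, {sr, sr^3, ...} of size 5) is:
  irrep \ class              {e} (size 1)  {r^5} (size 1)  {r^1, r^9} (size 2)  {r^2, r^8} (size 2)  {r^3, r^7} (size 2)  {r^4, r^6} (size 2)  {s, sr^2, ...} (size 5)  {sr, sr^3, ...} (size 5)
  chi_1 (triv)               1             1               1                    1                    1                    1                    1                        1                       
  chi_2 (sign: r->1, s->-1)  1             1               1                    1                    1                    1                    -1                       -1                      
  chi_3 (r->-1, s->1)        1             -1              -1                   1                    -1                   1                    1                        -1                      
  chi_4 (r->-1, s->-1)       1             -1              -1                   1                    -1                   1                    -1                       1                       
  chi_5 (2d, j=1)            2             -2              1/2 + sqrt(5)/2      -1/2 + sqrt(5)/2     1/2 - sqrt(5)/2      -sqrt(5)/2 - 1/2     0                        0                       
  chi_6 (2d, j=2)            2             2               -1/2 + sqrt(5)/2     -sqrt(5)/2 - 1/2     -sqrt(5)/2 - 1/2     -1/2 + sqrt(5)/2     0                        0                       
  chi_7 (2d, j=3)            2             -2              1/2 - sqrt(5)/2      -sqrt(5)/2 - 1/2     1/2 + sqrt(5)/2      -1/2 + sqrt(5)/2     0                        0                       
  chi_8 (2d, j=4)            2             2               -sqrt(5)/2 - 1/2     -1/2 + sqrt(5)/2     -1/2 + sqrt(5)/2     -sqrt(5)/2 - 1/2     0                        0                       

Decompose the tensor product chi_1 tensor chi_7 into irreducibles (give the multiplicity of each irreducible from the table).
chi_1 tensor chi_7 = chi_7 (all other irreducibles have multiplicity 0).

Proof sketch: The character of a tensor product is the pointwise product (chi_1 * chi_7)(C) = chi_1(C) * chi_7(C):
  {e}: (1)*(2), {r^5}: (1)*(-2), {r^1, r^9}: (1)*(1/2 - sqrt(5)/2), {r^2, r^8}: (1)*(-sqrt(5)/2 - 1/2), {r^3, r^7}: (1)*(1/2 + sqrt(5)/2), {r^4, r^6}: (1)*(-1/2 + sqrt(5)/2), {s, sr^2, ...}: (1)*(0), {sr, sr^3, ...}: (1)*(0)
so (chi_1 * chi_7) takes values
  {e} -> 2, {r^5} -> -2, {r^1, r^9} -> 1/2 - sqrt(5)/2, {r^2, r^8} -> -sqrt(5)/2 - 1/2, {r^3, r^7} -> 1/2 + sqrt(5)/2, {r^4, r^6} -> -1/2 + sqrt(5)/2, {s, sr^2, ...} -> 0, {sr, sr^3, ...} -> 0.
Now take the inner product of this character with each irreducible chi from the table, <chi_1*chi_7, chi> = (1/20) sum_C |C| (chi_1*chi_7)(C) conj(chi(C)):
  <chi_1*chi_7, chi_1> = (1/20)[1*(2)*conj(1) + 1*(-2)*conj(1) + 2*(1/2 - sqrt(5)/2)*conj(1) + 2*(-sqrt(5)/2 - 1/2)*conj(1) + 2*(1/2 + sqrt(5)/2)*conj(1) + 2*(-1/2 + sqrt(5)/2)*conj(1) + 5*(0)*conj(1) + 5*(0)*conj(1)]
      = (1/20)[(2) + (-2) + (1 - sqrt(5)) + (-sqrt(5) - 1) + (1 + sqrt(5)) + (-1 + sqrt(5)) + (0) + (0)] = 0/20 = 0
  <chi_1*chi_7, chi_2> = (1/20)[1*(2)*conj(1) + 1*(-2)*conj(1) + 2*(1/2 - sqrt(5)/2)*conj(1) + 2*(-sqrt(5)/2 - 1/2)*conj(1) + 2*(1/2 + sqrt(5)/2)*conj(1) + 2*(-1/2 + sqrt(5)/2)*conj(1) + 5*(0)*conj(-1) + 5*(0)*conj(-1)]
      = (1/20)[(2) + (-2) + (1 - sqrt(5)) + (-sqrt(5) - 1) + (1 + sqrt(5)) + (-1 + sqrt(5)) + (0) + (0)] = 0/20 = 0
  <chi_1*chi_7, chi_3> = (1/20)[1*(2)*conj(1) + 1*(-2)*conj(-1) + 2*(1/2 - sqrt(5)/2)*conj(-1) + 2*(-sqrt(5)/2 - 1/2)*conj(1) + 2*(1/2 + sqrt(5)/2)*conj(-1) + 2*(-1/2 + sqrt(5)/2)*conj(1) + 5*(0)*conj(1) + 5*(0)*conj(-1)]
      = (1/20)[(2) + (2) + (-1 + sqrt(5)) + (-sqrt(5) - 1) + (-sqrt(5) - 1) + (-1 + sqrt(5)) + (0) + (0)] = 0/20 = 0
  <chi_1*chi_7, chi_4> = (1/20)[1*(2)*conj(1) + 1*(-2)*conj(-1) + 2*(1/2 - sqrt(5)/2)*conj(-1) + 2*(-sqrt(5)/2 - 1/2)*conj(1) + 2*(1/2 + sqrt(5)/2)*conj(-1) + 2*(-1/2 + sqrt(5)/2)*conj(1) + 5*(0)*conj(-1) + 5*(0)*conj(1)]
      = (1/20)[(2) + (2) + (-1 + sqrt(5)) + (-sqrt(5) - 1) + (-sqrt(5) - 1) + (-1 + sqrt(5)) + (0) + (0)] = 0/20 = 0
  <chi_1*chi_7, chi_5> = (1/20)[1*(2)*conj(2) + 1*(-2)*conj(-2) + 2*(1/2 - sqrt(5)/2)*conj(1/2 + sqrt(5)/2) + 2*(-sqrt(5)/2 - 1/2)*conj(-1/2 + sqrt(5)/2) + 2*(1/2 + sqrt(5)/2)*conj(1/2 - sqrt(5)/2) + 2*(-1/2 + sqrt(5)/2)*conj(-sqrt(5)/2 - 1/2) + 5*(0)*conj(0) + 5*(0)*conj(0)]
      = (1/20)[(4) + (4) + (-2) + (-2) + (-2) + (-2) + (0) + (0)] = 0/20 = 0
  <chi_1*chi_7, chi_6> = (1/20)[1*(2)*conj(2) + 1*(-2)*conj(2) + 2*(1/2 - sqrt(5)/2)*conj(-1/2 + sqrt(5)/2) + 2*(-sqrt(5)/2 - 1/2)*conj(-sqrt(5)/2 - 1/2) + 2*(1/2 + sqrt(5)/2)*conj(-sqrt(5)/2 - 1/2) + 2*(-1/2 + sqrt(5)/2)*conj(-1/2 + sqrt(5)/2) + 5*(0)*conj(0) + 5*(0)*conj(0)]
      = (1/20)[(4) + (-4) + (-3 + sqrt(5)) + (sqrt(5) + 3) + (-3 - sqrt(5)) + (3 - sqrt(5)) + (0) + (0)] = 0/20 = 0
  <chi_1*chi_7, chi_7> = (1/20)[1*(2)*conj(2) + 1*(-2)*conj(-2) + 2*(1/2 - sqrt(5)/2)*conj(1/2 - sqrt(5)/2) + 2*(-sqrt(5)/2 - 1/2)*conj(-sqrt(5)/2 - 1/2) + 2*(1/2 + sqrt(5)/2)*conj(1/2 + sqrt(5)/2) + 2*(-1/2 + sqrt(5)/2)*conj(-1/2 + sqrt(5)/2) + 5*(0)*conj(0) + 5*(0)*conj(0)]
      = (1/20)[(4) + (4) + (3 - sqrt(5)) + (sqrt(5) + 3) + (sqrt(5) + 3) + (3 - sqrt(5)) + (0) + (0)] = 20/20 = 1
  <chi_1*chi_7, chi_8> = (1/20)[1*(2)*conj(2) + 1*(-2)*conj(2) + 2*(1/2 - sqrt(5)/2)*conj(-sqrt(5)/2 - 1/2) + 2*(-sqrt(5)/2 - 1/2)*conj(-1/2 + sqrt(5)/2) + 2*(1/2 + sqrt(5)/2)*conj(-1/2 + sqrt(5)/2) + 2*(-1/2 + sqrt(5)/2)*conj(-sqrt(5)/2 - 1/2) + 5*(0)*conj(0) + 5*(0)*conj(0)]
      = (1/20)[(4) + (-4) + (2) + (-2) + (2) + (-2) + (0) + (0)] = 0/20 = 0
Hence the multiplicities are chi_7: 1. Dimension check: dim(chi_1)*dim(chi_7) = 1*2 = 2 and sum (mult * dim) = 1*2 = 2.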